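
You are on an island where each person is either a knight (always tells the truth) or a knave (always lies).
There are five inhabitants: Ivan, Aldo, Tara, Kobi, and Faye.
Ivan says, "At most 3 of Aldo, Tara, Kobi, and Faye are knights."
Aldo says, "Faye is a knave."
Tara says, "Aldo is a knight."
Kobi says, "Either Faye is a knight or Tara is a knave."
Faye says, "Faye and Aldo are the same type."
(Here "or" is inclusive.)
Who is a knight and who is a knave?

Ivan is a knight; "at most 3 of Aldo, Tara, Kobi, and Faye are knights" is True, as required.
Since Aldo is a knight, "Faye is a knave" needs to be True, which holds.
Tara is a knight, so "Aldo is a knight" must be True — and it is.
Kobi is a knave, so "either Faye is a knight or Tara is a knave" must be False — and it is.
Faye is a knave, so "Faye and Aldo are the same type" must be False — and it is.

Ivan is a knight, Aldo is a knight, Tara is a knight, Kobi is a knave, and Faye is a knave.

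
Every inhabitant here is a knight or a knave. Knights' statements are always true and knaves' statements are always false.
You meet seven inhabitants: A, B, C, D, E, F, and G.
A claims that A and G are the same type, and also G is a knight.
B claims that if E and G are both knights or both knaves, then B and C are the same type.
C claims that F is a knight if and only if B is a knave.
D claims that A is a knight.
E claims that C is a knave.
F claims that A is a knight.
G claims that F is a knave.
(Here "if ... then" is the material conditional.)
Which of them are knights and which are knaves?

Knights: B, C, and G. Knaves: A, D, E, and F.

Since A is a knave, "A and G are the same type, and also G is a knight" needs to be False, which holds.
B is a knight, and the claim "if E and G are both knights or both knaves, then B and C are the same type" is indeed true.
As a knight, C's statement "F is a knight if and only if B is a knave" should be true; it is.
Since D is a knave, "A is a knight" needs to be False, which holds.
Since E is a knave, "C is a knave" needs to be False, which holds.
As a knave, F's statement "A is a knight" should be False; it is.
G is a knight; "F is a knave" is true, as required.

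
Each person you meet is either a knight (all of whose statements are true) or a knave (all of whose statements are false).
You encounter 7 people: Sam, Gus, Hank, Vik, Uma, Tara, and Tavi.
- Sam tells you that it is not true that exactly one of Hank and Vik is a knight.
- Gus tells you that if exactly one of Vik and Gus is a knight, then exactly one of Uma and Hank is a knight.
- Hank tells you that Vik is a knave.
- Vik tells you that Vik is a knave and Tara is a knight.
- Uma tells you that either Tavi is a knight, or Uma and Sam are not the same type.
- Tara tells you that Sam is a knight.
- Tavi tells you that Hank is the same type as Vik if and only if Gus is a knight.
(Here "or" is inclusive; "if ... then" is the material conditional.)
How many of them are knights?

2

The unique consistent assignment is Sam=knave, Gus=knight, Hank=knight, Vik=knave, Uma=knave, Tara=knave, Tavi=knave.
That has 2 knights.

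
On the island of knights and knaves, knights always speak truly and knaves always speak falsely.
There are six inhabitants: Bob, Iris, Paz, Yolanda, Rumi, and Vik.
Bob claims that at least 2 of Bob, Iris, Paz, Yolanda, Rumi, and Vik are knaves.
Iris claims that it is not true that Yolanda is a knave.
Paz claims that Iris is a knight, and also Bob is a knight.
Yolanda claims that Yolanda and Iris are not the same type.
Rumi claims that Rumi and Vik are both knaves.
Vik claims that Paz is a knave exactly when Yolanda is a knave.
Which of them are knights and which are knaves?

Bob (knight): "at least 2 of Bob, Iris, Paz, Yolanda, Rumi, and Vik are knaves" — True. ✓
Iris (knave): "it is not true that Yolanda is a knave" — False. ✓
As a knave, Paz's statement "Iris is a knight, and also Bob is a knight" should be False; it is.
Since Yolanda is a knave, "Yolanda and Iris are not the same type" needs to be False, which holds.
As a knave, Rumi's statement "Rumi and Vik are both knaves" should be False; it is.
Vik (knight): "Paz is a knave exactly when Yolanda is a knave" — True. ✓

Bob is a knight, Iris is a knave, Paz is a knave, Yolanda is a knave, Rumi is a knave, and Vik is a knight.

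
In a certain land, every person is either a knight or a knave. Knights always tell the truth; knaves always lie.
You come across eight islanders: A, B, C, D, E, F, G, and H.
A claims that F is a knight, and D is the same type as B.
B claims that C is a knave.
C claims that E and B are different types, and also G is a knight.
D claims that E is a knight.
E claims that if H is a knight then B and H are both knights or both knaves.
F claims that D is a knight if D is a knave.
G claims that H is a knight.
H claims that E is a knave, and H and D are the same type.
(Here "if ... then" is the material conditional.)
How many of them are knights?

The unique consistent assignment is A=knight, B=knight, C=knave, D=knight, E=knight, F=knight, G=knave, H=knave.
That has 5 knights.

5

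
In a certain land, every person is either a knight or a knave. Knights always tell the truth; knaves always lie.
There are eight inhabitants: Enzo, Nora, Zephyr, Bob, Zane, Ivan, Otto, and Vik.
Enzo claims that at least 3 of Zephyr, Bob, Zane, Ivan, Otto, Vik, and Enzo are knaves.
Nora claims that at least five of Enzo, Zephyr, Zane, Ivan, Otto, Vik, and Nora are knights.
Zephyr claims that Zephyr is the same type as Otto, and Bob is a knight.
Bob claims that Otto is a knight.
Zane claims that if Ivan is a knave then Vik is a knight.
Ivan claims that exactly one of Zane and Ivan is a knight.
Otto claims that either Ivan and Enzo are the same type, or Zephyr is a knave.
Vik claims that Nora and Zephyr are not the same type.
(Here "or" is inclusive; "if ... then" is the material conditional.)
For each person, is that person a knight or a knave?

Knights: Enzo, Bob, and Otto. Knaves: Nora, Zephyr, Zane, Ivan, and Vik.

Enzo is a knight, and the claim "at least 3 of Zephyr, Bob, Zane, Ivan, Otto, Vik, and Enzo are knaves" is indeed True.
Since Nora is a knave, "at least five of Enzo, Zephyr, Zane, Ivan, Otto, Vik, and Nora are knights" needs to be false, which holds.
Zephyr is a knave; "Zephyr is the same type as Otto, and Bob is a knight" is false, as required.
Bob is a knight; "Otto is a knight" is True, as required.
Since Zane is a knave, "if Ivan is a knave then Vik is a knight" needs to be false, which holds.
Since Ivan is a knave, "exactly one of Zane and Ivan is a knight" needs to be false, which holds.
Otto is a knight, so "either Ivan and Enzo are the same type, or Zephyr is a knave" must be True — and it is.
Vik is a knave, and the claim "Nora and Zephyr are not the same type" is indeed false.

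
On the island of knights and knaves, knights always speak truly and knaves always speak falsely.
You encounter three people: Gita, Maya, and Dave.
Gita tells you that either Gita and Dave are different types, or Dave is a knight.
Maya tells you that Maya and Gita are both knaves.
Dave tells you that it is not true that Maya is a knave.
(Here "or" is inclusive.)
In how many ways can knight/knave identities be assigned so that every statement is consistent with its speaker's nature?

1

Consistent assignments:
  Gita=knight, Maya=knave, Dave=knave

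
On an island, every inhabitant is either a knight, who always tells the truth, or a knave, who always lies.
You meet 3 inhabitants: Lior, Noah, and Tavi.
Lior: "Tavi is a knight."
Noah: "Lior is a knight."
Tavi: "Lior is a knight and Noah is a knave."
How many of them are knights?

0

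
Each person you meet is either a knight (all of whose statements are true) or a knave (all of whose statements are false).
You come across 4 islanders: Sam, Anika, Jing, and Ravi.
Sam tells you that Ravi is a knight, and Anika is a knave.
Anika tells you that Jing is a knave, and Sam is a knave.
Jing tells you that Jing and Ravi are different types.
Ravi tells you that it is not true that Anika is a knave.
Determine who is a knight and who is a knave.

Sam (knave): "Ravi is a knight, and Anika is a knave" — false. ✓
Anika is a knave; "Jing is a knave, and Sam is a knave" is false, as required.
Jing (knight): "Jing and Ravi are different types" — true. ✓
Ravi (knave): "it is not true that Anika is a knave" — false. ✓

Sam is a knave, Anika is a knave, Jing is a knight, and Ravi is a knave.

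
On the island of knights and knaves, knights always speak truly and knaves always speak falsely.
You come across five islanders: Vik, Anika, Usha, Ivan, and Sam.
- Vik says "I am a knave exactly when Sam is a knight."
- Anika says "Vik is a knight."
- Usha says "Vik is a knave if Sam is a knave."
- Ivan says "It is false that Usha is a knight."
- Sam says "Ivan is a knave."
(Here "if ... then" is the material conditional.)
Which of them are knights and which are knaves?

Vik is a knight, Anika is a knight, Usha is a knave, Ivan is a knight, and Sam is a knave.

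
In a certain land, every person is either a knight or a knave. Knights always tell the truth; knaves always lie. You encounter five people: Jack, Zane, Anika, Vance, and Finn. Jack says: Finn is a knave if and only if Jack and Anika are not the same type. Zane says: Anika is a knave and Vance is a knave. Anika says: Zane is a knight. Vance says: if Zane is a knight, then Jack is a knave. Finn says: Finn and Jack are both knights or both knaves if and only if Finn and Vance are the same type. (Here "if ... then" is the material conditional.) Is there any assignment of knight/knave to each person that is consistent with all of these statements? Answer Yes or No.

Yes

One consistent assignment: Jack=knave, Zane=knave, Anika=knave, Vance=knight, Finn=knave.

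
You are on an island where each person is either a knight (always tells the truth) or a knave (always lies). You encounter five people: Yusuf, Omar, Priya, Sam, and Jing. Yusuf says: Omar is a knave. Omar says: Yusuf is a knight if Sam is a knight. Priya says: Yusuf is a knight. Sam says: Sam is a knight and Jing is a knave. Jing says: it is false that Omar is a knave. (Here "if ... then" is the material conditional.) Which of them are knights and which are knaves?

As a knave, Yusuf's statement "Omar is a knave" should be false; it is.
Omar is a knight, and the claim "Yusuf is a knight if Sam is a knight" is indeed True.
As a knave, Priya's statement "Yusuf is a knight" should be false; it is.
Sam (knave): "Sam is a knight and Jing is a knave" — false. ✓
Jing is a knight; "it is false that Omar is a knave" is True, as required.

Knights: Omar and Jing. Knaves: Yusuf, Priya, and Sam.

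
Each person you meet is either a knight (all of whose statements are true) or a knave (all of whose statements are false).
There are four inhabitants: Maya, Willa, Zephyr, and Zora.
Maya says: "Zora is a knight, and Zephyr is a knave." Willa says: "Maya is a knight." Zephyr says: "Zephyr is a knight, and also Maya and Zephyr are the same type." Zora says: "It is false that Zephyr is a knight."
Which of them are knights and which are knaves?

Suppose Maya is a knave. Then Maya's statement "Zora is a knight, and Zephyr is a knave" would have to be false. Checking the 8 ways to assign the others, none is consistent with every speaker.
(For instance, with Willa=knight, Zephyr=knave, Zora=knight, Maya's claim "Zora is a knight, and Zephyr is a knave" comes out true where it would need to be false.)
So Maya must be a knight, making "Zora is a knight, and Zephyr is a knave" true. Taking Maya=knight, Willa=knight, Zephyr=knave, Zora=knight, each remaining statement checks out:
  Willa (knight): "Maya is a knight" — true. ✓
  Zephyr (knave): "Zephyr is a knight, and also Maya and Zephyr are the same type" — false. ✓
  Zora (knight): "it is false that Zephyr is a knight" — true. ✓
This is the unique consistent assignment.

Maya is a knight, Willa is a knight, Zephyr is a knave, and Zora is a knight.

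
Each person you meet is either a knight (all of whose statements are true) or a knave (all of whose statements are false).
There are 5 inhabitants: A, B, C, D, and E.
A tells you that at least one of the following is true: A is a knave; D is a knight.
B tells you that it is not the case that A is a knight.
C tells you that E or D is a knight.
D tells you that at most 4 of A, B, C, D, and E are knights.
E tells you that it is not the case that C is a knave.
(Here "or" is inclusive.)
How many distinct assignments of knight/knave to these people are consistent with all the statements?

1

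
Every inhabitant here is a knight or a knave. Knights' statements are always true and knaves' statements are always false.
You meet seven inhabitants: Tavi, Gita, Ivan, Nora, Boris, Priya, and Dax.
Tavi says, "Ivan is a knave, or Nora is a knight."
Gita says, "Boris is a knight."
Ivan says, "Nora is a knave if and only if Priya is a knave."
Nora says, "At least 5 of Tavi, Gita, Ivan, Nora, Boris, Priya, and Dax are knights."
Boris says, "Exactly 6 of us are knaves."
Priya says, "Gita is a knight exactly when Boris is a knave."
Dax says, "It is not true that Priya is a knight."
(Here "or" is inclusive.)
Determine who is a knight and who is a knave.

Tavi is a knave, so "Ivan is a knave, or Nora is a knight" must be False — and it is.
Gita is a knave, so "Boris is a knight" must be False — and it is.
Ivan is a knight, so "Nora is a knave if and only if Priya is a knave" must be True — and it is.
Nora is a knave, so "at least 5 of Tavi, Gita, Ivan, Nora, Boris, Priya, and Dax are knights" must be False — and it is.
Boris (knave): "exactly 6 of us are knaves" — False. ✓
Priya is a knave; "Gita is a knight exactly when Boris is a knave" is False, as required.
Dax (knight): "it is not true that Priya is a knight" — True. ✓

Knights: Ivan and Dax. Knaves: Tavi, Gita, Nora, Boris, and Priya.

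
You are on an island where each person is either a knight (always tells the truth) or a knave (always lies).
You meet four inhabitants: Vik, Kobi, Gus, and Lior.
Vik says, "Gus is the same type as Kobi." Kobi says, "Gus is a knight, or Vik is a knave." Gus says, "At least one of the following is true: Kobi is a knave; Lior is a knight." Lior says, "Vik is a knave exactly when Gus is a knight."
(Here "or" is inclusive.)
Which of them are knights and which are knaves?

Vik is a knave, Kobi is a knight, Gus is a knave, and Lior is a knave.

Vik is a knave; "Gus is the same type as Kobi" is false, as required.
Kobi is a knight, so "Gus is a knight, or Vik is a knave" must be true — and it is.
As a knave, Gus's statement "at least one of the following is true: Kobi is a knave; Lior is a knight" should be false; it is.
Lior is a knave; "Vik is a knave exactly when Gus is a knight" is false, as required.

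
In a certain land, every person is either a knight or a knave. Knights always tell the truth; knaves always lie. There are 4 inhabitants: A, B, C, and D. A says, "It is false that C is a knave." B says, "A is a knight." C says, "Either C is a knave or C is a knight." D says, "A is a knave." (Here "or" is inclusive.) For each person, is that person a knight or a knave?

A is a knight, B is a knight, C is a knight, and D is a knave.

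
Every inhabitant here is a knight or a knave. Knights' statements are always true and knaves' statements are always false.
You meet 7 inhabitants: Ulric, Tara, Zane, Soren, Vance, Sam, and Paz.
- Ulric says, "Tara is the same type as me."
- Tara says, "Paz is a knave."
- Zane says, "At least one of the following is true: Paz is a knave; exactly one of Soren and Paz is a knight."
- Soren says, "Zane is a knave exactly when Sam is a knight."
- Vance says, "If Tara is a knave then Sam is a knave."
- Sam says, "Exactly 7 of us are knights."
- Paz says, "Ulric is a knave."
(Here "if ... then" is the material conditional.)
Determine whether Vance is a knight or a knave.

Vance is a knight.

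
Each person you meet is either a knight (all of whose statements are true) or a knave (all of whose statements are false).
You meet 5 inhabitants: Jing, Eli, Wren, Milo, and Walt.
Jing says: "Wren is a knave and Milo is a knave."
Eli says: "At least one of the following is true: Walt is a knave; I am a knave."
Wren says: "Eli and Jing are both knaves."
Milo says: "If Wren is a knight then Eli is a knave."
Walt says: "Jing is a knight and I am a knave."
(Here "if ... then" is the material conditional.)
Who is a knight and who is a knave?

Jing is a knave, Eli is a knight, Wren is a knave, Milo is a knight, and Walt is a knave.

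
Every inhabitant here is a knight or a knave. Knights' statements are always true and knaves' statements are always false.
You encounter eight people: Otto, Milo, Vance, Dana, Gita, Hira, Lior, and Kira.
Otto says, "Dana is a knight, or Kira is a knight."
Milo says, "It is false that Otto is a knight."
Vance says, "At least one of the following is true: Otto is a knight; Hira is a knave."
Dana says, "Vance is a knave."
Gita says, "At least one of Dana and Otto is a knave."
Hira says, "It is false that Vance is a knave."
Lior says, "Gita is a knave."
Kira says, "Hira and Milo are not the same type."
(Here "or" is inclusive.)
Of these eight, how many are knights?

5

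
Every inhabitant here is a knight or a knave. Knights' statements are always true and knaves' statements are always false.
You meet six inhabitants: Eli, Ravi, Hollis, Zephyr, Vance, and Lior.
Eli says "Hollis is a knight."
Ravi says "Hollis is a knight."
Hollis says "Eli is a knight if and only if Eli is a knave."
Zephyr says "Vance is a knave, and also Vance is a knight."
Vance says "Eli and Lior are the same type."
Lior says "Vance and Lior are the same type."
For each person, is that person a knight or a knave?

Eli is a knave, Ravi is a knave, Hollis is a knave, Zephyr is a knave, Vance is a knight, and Lior is a knave.

Eli is a knave, so "Hollis is a knight" must be False — and it is.
Since Ravi is a knave, "Hollis is a knight" needs to be False, which holds.
As a knave, Hollis's statement "Eli is a knight if and only if Eli is a knave" should be False; it is.
Zephyr is a knave, so "Vance is a knave, and also Vance is a knight" must be False — and it is.
Vance (knight): "Eli and Lior are the same type" — true. ✓
Lior is a knave, so "Vance and Lior are the same type" must be False — and it is.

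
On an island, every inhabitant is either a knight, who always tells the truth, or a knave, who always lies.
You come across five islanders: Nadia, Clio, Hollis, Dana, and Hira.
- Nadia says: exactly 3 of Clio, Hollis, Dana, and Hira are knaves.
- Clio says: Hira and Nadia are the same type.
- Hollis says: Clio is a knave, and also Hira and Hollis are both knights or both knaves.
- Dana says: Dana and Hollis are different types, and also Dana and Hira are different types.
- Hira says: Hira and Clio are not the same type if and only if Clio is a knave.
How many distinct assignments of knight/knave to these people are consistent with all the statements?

1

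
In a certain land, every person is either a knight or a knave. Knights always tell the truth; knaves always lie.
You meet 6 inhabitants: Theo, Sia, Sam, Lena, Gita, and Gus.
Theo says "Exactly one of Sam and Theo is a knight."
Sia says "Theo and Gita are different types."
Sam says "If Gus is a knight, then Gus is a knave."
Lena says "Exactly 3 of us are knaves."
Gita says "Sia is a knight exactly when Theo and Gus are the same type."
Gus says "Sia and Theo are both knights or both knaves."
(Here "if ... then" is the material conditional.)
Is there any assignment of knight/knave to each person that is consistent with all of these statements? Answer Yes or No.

No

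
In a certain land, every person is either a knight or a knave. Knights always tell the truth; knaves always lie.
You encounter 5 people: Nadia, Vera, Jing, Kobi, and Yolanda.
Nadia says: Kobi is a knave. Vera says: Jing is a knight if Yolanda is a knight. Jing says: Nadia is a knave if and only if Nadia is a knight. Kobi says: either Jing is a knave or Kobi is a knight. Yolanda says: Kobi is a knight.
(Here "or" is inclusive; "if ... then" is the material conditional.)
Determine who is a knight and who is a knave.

Nadia is a knave, so "Kobi is a knave" must be false — and it is.
Vera is a knave, and the claim "Jing is a knight if Yolanda is a knight" is indeed false.
As a knave, Jing's statement "Nadia is a knave if and only if Nadia is a knight" should be false; it is.
Since Kobi is a knight, "either Jing is a knave or Kobi is a knight" needs to be True, which holds.
As a knight, Yolanda's statement "Kobi is a knight" should be True; it is.

Knights: Kobi and Yolanda. Knaves: Nadia, Vera, and Jing.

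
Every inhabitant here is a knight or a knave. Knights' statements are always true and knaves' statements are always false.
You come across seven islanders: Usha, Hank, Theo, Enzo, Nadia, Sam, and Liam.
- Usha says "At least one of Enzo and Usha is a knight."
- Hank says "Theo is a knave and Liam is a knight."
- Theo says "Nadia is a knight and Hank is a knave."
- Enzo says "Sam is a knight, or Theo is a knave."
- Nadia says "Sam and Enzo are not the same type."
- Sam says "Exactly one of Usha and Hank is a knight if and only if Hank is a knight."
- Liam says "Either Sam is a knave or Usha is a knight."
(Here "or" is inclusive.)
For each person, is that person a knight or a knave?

Usha is a knight, Hank is a knight, Theo is a knave, Enzo is a knight, Nadia is a knight, Sam is a knave, and Liam is a knight.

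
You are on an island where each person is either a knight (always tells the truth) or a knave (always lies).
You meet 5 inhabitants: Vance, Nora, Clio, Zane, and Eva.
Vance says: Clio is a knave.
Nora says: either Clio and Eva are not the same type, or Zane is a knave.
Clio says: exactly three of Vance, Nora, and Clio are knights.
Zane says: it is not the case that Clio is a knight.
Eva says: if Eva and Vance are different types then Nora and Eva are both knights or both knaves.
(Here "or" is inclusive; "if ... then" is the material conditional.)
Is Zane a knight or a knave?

Zane is a knight.

Consistent assignments: {Vance=knight, Nora=knight, Clio=knave, Zane=knight, Eva=knight}
In every consistent assignment, Zane is a knight.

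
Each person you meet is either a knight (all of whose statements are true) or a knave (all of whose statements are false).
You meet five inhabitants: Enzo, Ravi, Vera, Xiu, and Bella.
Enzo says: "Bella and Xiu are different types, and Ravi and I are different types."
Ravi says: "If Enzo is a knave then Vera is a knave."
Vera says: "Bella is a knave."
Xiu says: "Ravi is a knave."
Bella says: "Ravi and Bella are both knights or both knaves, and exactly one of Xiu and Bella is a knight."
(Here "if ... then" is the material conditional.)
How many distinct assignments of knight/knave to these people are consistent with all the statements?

0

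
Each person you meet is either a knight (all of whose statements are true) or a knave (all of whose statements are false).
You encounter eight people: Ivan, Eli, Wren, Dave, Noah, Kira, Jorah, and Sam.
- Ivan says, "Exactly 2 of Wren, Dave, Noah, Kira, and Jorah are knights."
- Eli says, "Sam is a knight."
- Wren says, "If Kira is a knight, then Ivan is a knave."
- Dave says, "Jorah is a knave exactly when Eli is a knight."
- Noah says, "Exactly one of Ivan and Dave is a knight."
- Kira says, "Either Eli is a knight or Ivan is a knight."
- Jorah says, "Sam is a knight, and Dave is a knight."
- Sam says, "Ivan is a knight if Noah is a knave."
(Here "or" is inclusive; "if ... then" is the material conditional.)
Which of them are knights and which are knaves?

Ivan is a knave, so "exactly 2 of Wren, Dave, Noah, Kira, and Jorah are knights" must be false — and it is.
Eli is a knave, and the claim "Sam is a knight" is indeed false.
Wren (knight): "if Kira is a knight, then Ivan is a knave" — True. ✓
Dave (knave): "Jorah is a knave exactly when Eli is a knight" — false. ✓
Noah is a knave; "exactly one of Ivan and Dave is a knight" is false, as required.
Kira (knave): "either Eli is a knight or Ivan is a knight" — false. ✓
Jorah is a knave, so "Sam is a knight, and Dave is a knight" must be false — and it is.
Sam is a knave, so "Ivan is a knight if Noah is a knave" must be false — and it is.

Ivan is a knave, Eli is a knave, Wren is a knight, Dave is a knave, Noah is a knave, Kira is a knave, Jorah is a knave, and Sam is a knave.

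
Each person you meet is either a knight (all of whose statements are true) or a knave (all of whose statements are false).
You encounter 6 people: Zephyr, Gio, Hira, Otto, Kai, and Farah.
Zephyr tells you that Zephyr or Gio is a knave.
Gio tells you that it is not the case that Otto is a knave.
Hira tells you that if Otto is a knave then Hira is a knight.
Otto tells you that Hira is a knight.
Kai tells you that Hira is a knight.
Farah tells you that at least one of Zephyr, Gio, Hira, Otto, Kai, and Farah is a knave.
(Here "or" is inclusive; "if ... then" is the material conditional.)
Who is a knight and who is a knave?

Knights: Zephyr and Farah. Knaves: Gio, Hira, Otto, and Kai.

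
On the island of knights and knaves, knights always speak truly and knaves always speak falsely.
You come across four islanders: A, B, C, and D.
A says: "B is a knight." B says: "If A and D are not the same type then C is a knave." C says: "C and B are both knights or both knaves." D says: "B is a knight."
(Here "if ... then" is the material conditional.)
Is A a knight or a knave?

Consistent assignments: {A=knight, B=knight, C=knight, D=knight}; {A=knight, B=knight, C=knave, D=knight}
In every consistent assignment, A is a knight.

A is a knight.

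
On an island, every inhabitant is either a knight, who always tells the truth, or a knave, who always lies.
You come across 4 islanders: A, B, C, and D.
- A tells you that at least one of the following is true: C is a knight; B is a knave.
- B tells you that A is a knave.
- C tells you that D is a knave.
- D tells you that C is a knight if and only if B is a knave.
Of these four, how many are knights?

2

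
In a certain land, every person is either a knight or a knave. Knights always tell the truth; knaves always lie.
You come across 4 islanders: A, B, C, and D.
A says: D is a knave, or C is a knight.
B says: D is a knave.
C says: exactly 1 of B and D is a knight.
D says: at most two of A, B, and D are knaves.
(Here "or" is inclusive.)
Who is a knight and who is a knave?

A is a knight; "D is a knave, or C is a knight" is true, as required.
As a knave, B's statement "D is a knave" should be False; it is.
C (knight): "exactly 1 of B and D is a knight" — true. ✓
D is a knight, so "at most two of A, B, and D are knaves" must be true — and it is.

A is a knight, B is a knave, C is a knight, and D is a knight.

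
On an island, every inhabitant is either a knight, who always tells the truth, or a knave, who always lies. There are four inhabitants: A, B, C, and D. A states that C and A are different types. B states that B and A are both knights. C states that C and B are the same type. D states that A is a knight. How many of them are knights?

3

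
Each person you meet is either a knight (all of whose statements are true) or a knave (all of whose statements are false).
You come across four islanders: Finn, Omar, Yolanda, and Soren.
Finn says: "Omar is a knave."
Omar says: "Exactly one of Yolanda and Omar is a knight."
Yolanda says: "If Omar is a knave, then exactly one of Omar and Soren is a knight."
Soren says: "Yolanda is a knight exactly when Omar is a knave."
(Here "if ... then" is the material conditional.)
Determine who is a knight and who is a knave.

Knights: Finn. Knaves: Omar, Yolanda, and Soren.

As a knight, Finn's statement "Omar is a knave" should be True; it is.
Omar is a knave, and the claim "exactly one of Yolanda and Omar is a knight" is indeed false.
Since Yolanda is a knave, "if Omar is a knave, then exactly one of Omar and Soren is a knight" needs to be false, which holds.
As a knave, Soren's statement "Yolanda is a knight exactly when Omar is a knave" should be false; it is.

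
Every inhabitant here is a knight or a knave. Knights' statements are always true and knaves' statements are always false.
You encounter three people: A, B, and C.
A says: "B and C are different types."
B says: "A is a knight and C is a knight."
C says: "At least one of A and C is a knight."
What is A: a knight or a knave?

Consistent assignments: {A=knave, B=knave, C=knave}
In every consistent assignment, A is a knave.

A is a knave.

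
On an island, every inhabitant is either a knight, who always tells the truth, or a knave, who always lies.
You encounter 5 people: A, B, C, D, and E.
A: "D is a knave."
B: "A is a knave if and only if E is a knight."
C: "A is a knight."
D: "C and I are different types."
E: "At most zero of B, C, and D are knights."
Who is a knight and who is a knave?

A is a knave; "D is a knave" is false, as required.
Since B is a knave, "A is a knave if and only if E is a knight" needs to be false, which holds.
C (knave): "A is a knight" — false. ✓
D is a knight, and the claim "C and I are different types" is indeed true.
E is a knave; "at most zero of B, C, and D are knights" is false, as required.

A is a knave, B is a knave, C is a knave, D is a knight, and E is a knave.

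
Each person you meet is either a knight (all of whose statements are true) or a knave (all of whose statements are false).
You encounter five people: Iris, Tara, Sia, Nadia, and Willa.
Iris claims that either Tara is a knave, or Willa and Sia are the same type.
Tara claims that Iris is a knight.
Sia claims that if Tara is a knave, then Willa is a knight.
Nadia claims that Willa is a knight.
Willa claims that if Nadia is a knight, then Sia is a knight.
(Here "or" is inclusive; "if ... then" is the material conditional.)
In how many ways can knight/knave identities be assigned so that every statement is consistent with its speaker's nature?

Consistent assignments:
  Iris=knight, Tara=knight, Sia=knight, Nadia=knight, Willa=knight

1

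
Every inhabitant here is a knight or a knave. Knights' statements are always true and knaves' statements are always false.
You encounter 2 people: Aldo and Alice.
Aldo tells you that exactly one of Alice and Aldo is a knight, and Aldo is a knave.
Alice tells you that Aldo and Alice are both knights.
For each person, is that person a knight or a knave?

Since Aldo is a knave, "exactly one of Alice and Aldo is a knight, and Aldo is a knave" needs to be False, which holds.
Since Alice is a knave, "Aldo and Alice are both knights" needs to be False, which holds.

Aldo is a knave and Alice is a knave.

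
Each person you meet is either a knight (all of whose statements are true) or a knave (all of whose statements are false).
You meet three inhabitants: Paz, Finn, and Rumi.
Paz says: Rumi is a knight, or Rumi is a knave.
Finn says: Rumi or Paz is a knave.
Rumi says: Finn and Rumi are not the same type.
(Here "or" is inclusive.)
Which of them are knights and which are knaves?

Paz is a knight, Finn is a knave, and Rumi is a knight.

Since Paz is a knight, "Rumi is a knight, or Rumi is a knave" needs to be true, which holds.
Finn is a knave, and the claim "Rumi or Paz is a knave" is indeed false.
Rumi is a knight, so "Finn and Rumi are not the same type" must be true — and it is.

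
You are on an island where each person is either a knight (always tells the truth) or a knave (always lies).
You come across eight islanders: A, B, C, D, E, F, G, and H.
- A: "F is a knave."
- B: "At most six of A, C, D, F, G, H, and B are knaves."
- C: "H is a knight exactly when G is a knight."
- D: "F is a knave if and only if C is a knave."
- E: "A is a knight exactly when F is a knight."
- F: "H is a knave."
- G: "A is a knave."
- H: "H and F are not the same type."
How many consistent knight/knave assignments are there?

Consistent assignments:
  A=knight, B=knight, C=knave, D=knight, E=knave, F=knave, G=knave, H=knight

1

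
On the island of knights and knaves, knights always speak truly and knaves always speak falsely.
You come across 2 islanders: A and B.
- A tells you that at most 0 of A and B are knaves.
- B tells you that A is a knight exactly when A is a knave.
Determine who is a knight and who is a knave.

A is a knave and B is a knave.

A is a knave, and the claim "at most 0 of A and B are knaves" is indeed False.
B is a knave, so "A is a knight exactly when A is a knave" must be False — and it is.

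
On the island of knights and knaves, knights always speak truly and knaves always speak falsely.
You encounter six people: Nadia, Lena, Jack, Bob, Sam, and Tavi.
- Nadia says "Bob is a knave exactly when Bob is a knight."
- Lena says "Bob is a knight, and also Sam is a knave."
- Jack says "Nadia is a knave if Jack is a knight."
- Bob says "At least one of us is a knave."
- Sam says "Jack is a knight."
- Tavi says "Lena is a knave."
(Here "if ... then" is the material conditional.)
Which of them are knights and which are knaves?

Nadia is a knave, Lena is a knave, Jack is a knight, Bob is a knight, Sam is a knight, and Tavi is a knight.

Nadia is a knave; "Bob is a knave exactly when Bob is a knight" is false, as required.
As a knave, Lena's statement "Bob is a knight, and also Sam is a knave" should be false; it is.
Since Jack is a knight, "Nadia is a knave if Jack is a knight" needs to be true, which holds.
Bob is a knight, so "at least one of us is a knave" must be true — and it is.
Sam (knight): "Jack is a knight" — true. ✓
As a knight, Tavi's statement "Lena is a knave" should be true; it is.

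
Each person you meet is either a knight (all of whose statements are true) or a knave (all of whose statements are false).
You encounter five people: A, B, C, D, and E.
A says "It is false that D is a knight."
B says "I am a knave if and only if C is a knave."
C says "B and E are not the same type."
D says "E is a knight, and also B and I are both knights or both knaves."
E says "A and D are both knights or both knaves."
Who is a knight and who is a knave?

A is a knight; "it is false that D is a knight" is True, as required.
B is a knight; "I am a knave if and only if C is a knave" is True, as required.
Since C is a knight, "B and E are not the same type" needs to be True, which holds.
D (knave): "E is a knight, and also B and I are both knights or both knaves" — False. ✓
Since E is a knave, "A and D are both knights or both knaves" needs to be False, which holds.

A is a knight, B is a knight, C is a knight, D is a knave, and E is a knave.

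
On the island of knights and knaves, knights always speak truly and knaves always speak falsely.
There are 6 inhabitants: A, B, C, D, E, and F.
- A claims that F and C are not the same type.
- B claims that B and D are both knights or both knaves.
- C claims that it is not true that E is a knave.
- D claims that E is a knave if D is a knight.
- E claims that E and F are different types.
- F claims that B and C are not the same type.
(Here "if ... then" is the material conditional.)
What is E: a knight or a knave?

E is a knave.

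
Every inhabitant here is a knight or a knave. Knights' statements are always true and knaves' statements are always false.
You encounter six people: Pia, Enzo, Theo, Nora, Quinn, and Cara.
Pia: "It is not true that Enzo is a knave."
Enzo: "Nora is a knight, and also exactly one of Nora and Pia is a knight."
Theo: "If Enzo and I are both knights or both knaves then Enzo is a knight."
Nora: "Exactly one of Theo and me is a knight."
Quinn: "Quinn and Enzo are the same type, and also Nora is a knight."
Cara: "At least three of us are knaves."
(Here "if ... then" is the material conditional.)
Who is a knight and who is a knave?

Pia is a knave; "it is not true that Enzo is a knave" is False, as required.
As a knave, Enzo's statement "Nora is a knight, and also exactly one of Nora and Pia is a knight" should be False; it is.
Theo is a knave; "if Enzo and I are both knights or both knaves then Enzo is a knight" is False, as required.
Nora is a knave; "exactly one of Theo and me is a knight" is False, as required.
Quinn is a knave; "Quinn and Enzo are the same type, and also Nora is a knight" is False, as required.
Since Cara is a knight, "at least three of us are knaves" needs to be True, which holds.

Knights: Cara. Knaves: Pia, Enzo, Theo, Nora, and Quinn.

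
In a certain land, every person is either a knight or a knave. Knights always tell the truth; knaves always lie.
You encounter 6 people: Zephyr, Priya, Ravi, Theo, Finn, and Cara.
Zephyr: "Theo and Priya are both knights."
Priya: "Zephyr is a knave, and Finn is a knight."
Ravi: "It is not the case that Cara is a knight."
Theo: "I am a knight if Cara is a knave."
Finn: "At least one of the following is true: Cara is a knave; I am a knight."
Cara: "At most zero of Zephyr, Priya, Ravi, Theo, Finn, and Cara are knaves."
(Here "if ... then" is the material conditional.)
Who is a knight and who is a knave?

Zephyr is a knave, Priya is a knight, Ravi is a knight, Theo is a knave, Finn is a knight, and Cara is a knave.

Zephyr is a knave; "Theo and Priya are both knights" is False, as required.
As a knight, Priya's statement "Zephyr is a knave, and Finn is a knight" should be true; it is.
Ravi is a knight; "it is not the case that Cara is a knight" is true, as required.
Theo is a knave; "I am a knight if Cara is a knave" is False, as required.
Since Finn is a knight, "at least one of the following is true: Cara is a knave; I am a knight" needs to be true, which holds.
As a knave, Cara's statement "at most zero of Zephyr, Priya, Ravi, Theo, Finn, and Cara are knaves" should be False; it is.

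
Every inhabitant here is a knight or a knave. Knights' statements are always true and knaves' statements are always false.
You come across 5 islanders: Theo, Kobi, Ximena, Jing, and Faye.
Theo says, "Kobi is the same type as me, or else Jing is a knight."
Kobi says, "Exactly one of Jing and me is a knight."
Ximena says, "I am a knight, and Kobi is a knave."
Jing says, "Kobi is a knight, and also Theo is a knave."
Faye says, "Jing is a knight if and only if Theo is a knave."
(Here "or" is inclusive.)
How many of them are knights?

3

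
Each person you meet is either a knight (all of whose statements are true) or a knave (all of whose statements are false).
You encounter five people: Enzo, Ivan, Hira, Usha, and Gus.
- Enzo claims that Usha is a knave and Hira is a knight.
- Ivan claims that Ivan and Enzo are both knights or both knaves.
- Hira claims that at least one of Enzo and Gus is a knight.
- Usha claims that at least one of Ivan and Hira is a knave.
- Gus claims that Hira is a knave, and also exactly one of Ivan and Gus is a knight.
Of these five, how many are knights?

3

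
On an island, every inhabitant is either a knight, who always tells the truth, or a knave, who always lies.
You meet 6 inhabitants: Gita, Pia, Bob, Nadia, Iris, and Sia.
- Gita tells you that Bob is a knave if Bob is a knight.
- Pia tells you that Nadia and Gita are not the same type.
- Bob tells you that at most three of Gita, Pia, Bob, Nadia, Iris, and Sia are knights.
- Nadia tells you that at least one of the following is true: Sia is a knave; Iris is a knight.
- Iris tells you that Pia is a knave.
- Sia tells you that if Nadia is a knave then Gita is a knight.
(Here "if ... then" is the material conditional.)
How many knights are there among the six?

4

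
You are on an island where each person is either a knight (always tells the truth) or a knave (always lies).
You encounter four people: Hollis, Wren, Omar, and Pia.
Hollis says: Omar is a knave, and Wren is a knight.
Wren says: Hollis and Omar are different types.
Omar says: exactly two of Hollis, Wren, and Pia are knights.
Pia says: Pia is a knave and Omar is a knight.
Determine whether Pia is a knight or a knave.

Pia is a knave.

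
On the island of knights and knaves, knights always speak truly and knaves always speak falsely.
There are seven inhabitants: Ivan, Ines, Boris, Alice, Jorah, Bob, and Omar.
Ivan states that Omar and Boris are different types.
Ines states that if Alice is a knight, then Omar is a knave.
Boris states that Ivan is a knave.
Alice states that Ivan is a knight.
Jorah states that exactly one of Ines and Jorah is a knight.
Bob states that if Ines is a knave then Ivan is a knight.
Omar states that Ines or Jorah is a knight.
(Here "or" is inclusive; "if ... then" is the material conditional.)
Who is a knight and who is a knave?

Knights: Ivan, Alice, Jorah, Bob, and Omar. Knaves: Ines and Boris.

As a knight, Ivan's statement "Omar and Boris are different types" should be True; it is.
As a knave, Ines's statement "if Alice is a knight, then Omar is a knave" should be false; it is.
Since Boris is a knave, "Ivan is a knave" needs to be false, which holds.
As a knight, Alice's statement "Ivan is a knight" should be True; it is.
As a knight, Jorah's statement "exactly one of Ines and Jorah is a knight" should be True; it is.
Bob (knight): "if Ines is a knave then Ivan is a knight" — True. ✓
Omar is a knight, so "Ines or Jorah is a knight" must be True — and it is.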